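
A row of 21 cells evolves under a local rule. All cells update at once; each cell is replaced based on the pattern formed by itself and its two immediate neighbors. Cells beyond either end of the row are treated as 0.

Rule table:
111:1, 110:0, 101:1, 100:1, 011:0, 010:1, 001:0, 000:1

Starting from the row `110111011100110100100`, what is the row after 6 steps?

110010111011111110011

001010101010001110111
101111111111100101010
110111111111010111111
001011111110111011110
101101111101010101101
110010111011111110011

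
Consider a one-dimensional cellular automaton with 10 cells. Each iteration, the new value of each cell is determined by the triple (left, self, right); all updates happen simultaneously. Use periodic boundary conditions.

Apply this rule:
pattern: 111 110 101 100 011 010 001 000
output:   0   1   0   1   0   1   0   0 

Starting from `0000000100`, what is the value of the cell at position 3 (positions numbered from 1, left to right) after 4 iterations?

0000000110
0000000011
1000000001
1100000000
position 3 holds 0

0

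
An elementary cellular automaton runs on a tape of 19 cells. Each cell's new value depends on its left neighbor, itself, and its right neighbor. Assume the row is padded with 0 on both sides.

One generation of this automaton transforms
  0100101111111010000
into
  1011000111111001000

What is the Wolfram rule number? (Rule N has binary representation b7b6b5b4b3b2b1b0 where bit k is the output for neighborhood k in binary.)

position 7: 111 → 1  (bit 7 = 1)
position 12: 110 → 1  (bit 6 = 1)
position 5: 101 → 0  (bit 5 = 0)
position 2: 100 → 1  (bit 4 = 1)
position 6: 011 → 0  (bit 3 = 0)
position 1: 010 → 0  (bit 2 = 0)
position 0: 001 → 1  (bit 1 = 1)
position 16: 000 → 0  (bit 0 = 0)
bits b7..b0 = 11010010 = 210

210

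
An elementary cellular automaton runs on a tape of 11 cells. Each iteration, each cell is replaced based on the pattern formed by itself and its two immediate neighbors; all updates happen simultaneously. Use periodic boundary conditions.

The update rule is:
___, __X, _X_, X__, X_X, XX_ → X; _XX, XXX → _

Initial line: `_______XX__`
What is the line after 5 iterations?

iteration 1: XXXXXXX_XXX
iteration 2: ______XX___
iteration 3: XXXXXX_XXXX
iteration 4: _____XX____
iteration 5: XXXXX_XXXXX

XXXXX_XXXXX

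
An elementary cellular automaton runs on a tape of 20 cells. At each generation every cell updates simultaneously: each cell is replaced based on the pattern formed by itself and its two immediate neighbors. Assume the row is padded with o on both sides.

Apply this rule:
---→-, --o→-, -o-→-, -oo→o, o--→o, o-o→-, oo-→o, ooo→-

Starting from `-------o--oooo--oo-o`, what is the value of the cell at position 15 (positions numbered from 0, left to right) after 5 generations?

o-------o-o--oo-oo-o
oo---------o-oo-oo-o
-oo----------oo-oo-o
-ooo---------oo-oo-o
-o-oo--------oo-oo-o
position 15 holds -

-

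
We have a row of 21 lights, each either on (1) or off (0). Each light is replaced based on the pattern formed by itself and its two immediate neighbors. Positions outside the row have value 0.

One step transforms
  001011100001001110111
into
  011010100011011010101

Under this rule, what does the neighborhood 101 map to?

At position 3 the neighborhood is 101; the next row has 0 there.

0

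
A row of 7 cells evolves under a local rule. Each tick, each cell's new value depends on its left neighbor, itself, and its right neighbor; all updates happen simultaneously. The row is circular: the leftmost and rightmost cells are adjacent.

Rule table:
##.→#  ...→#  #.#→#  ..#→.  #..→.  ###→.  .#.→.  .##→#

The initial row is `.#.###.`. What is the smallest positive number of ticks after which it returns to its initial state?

..##.#.
#.###..
.##.#..
.###..#
##.#...
###..#.
#.#...#
##..#.#
.#...##
#..#.##
#...##.
..#.###
...##.#
.#.###.

14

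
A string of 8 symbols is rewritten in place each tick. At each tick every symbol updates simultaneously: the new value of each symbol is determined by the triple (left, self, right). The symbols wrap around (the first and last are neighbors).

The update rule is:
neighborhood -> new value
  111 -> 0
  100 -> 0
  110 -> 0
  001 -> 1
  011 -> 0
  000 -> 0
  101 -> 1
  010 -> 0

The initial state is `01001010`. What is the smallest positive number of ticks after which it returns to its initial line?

8

10010100
00101001
01010010
10100100
01001001
10010010
00100101
01001010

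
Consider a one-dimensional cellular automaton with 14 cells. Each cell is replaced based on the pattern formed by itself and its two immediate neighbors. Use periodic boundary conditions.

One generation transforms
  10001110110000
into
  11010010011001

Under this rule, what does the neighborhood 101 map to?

At position 7 the neighborhood is 101; the next row has 0 there.

0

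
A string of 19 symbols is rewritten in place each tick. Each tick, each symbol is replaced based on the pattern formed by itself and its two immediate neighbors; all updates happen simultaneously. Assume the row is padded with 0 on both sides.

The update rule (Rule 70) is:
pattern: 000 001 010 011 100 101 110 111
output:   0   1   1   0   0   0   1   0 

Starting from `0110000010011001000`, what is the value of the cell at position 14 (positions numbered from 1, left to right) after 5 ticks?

0

tick 1: 1010000110101011000
tick 2: 1010001010101001000
tick 3: 1010011010101011000
tick 4: 1010101010101001000
tick 5: 1010101010101011000
position 14 holds 0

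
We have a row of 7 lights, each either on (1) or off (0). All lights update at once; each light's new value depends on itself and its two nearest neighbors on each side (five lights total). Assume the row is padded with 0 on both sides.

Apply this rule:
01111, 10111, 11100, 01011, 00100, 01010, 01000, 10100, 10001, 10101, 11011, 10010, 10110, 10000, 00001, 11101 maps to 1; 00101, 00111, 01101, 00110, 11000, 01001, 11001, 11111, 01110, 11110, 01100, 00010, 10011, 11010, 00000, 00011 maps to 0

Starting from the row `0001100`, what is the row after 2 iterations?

0100001
0111101

0111101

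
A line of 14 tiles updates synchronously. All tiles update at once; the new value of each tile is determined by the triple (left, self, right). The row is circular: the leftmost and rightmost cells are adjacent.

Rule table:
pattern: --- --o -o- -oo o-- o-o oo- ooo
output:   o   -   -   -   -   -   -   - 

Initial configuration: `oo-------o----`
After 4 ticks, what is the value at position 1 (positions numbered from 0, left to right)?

---ooooo---oo-
oo-------o----  (repeats tick 0; period 2)
tick 4: oo-------o----
position 1 holds o

o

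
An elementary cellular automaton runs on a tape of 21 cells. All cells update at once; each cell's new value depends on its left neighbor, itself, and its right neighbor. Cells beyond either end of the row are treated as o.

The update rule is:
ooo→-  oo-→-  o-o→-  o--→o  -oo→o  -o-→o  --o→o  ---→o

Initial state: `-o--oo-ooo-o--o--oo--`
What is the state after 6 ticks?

-o-----ooooooo-------

tick 1: -oooo--o---ooooooo-oo
tick 2: -o---ooooooo-------o-
tick 3: -ooooo------oooooooo-
tick 4: -o----ooooooo--------
tick 5: -oooooo------oooooooo
tick 6: -o-----ooooooo-------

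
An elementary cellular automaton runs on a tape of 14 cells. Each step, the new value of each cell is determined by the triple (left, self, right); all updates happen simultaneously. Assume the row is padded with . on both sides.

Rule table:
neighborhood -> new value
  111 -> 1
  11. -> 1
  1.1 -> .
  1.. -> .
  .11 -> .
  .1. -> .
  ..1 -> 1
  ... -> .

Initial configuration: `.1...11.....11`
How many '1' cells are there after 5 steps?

1...1.1....1.1
...1......1...
..1......1....
.1......1.....
1......1......
count of 1: 2

2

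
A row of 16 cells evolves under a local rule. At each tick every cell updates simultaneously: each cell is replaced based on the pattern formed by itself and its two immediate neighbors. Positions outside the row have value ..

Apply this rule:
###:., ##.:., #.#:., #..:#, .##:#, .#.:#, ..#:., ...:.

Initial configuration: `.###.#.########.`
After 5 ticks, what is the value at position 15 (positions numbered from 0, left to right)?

tick 1: .#...#.#.......#
tick 2: .##..#.##......#
tick 3: .#.#.#.#.#.....#
tick 4: .#.#.#.#.##....#
tick 5: .#.#.#.#.#.#...#
position 15 holds #

#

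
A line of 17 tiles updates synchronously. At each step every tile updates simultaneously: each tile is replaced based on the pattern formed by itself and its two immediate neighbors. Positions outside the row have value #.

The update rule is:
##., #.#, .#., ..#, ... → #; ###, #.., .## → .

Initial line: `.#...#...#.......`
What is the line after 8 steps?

##.###.###.######
.##..##..##......
#.#.#.#.#.#.#####
############.....
...........#.####
.############....
#...........#.###
#.############...

#.############...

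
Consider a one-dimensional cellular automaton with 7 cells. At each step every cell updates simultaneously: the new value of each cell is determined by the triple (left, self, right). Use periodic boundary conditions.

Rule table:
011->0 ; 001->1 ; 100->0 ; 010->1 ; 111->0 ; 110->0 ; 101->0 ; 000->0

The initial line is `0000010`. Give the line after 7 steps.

0000110
0001000
0011000
0100000
1100000
0000001
0000011

0000011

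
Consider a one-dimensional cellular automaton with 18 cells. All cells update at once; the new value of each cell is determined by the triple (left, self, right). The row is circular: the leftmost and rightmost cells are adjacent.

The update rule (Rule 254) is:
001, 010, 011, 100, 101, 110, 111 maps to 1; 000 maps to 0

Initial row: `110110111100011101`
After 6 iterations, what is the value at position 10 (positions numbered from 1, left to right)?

111111111110111111
111111111111111111
111111111111111111  (fixed point — unchanged through iteration 6)
position 10 holds 1

1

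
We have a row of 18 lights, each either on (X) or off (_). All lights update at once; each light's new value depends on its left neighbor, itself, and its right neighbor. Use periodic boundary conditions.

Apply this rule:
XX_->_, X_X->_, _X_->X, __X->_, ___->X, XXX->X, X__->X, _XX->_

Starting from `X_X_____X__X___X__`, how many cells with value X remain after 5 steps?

10

step 1: X_XXXXX_XX_XXX_XX_
step 2: X__XXX______X_____
step 3: XX__X_XXXXX_XXXXX_
step 4: __X_X__XXX___XXX__
step 5: X_X_XX__X_XX__X_XX
count of X: 10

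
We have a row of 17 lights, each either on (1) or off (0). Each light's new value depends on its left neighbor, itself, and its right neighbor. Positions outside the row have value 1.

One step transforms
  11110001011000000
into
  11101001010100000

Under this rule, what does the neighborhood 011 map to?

At position 9 the neighborhood is 011; the next row has 1 there.

1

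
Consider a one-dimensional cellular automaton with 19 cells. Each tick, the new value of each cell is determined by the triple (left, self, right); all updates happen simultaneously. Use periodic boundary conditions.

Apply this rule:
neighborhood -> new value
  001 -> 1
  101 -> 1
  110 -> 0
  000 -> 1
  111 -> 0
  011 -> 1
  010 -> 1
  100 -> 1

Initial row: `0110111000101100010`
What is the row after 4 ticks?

1101100111111011111
0011011100000110000
1110110011111101111
0001101110000011000

0001101110000011000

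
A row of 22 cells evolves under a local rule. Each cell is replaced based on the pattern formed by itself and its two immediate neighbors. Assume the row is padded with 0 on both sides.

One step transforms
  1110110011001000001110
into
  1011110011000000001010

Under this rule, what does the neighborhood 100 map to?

At position 6 the neighborhood is 100; the next row has 0 there.

0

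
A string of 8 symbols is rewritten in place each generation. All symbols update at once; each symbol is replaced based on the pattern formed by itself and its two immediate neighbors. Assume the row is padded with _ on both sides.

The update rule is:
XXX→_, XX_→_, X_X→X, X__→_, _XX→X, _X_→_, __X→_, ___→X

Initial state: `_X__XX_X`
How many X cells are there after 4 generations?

generation 1: ____X_X_
generation 2: XXX__X__
generation 3: X______X
generation 4: __XXXX__
count of X: 4

4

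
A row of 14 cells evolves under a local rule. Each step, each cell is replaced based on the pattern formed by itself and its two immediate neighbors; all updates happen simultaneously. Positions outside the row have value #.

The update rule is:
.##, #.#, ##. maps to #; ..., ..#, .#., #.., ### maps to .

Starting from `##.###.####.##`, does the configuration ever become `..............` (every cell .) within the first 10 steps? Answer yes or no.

.###.###..###.
##.###.#..#.##
.###.##....##.
##.####....###
.###..#....#..
##.#..........
.##...........
###...........
..#...........
..............
all cells are . at step 10

yes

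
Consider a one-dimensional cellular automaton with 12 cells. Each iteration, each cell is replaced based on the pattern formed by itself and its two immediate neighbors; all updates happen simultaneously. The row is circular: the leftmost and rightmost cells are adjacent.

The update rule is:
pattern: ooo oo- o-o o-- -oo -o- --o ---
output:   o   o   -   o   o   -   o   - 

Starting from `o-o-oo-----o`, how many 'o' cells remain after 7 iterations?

o---ooo---oo
oo-ooooo-ooo
oo-ooooo-ooo  (fixed point — unchanged through iteration 7)
count of o: 10

10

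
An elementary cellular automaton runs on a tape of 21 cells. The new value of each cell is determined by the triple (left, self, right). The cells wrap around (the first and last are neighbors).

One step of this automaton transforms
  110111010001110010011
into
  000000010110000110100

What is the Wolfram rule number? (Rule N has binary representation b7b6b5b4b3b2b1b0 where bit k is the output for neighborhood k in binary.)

position 0: 111 → 0  (bit 7 = 0)
position 1: 110 → 0  (bit 6 = 0)
position 2: 101 → 0  (bit 5 = 0)
position 8: 100 → 0  (bit 4 = 0)
position 3: 011 → 0  (bit 3 = 0)
position 7: 010 → 1  (bit 2 = 1)
position 10: 001 → 1  (bit 1 = 1)
position 9: 000 → 1  (bit 0 = 1)
bits b7..b0 = 00000111 = 7

7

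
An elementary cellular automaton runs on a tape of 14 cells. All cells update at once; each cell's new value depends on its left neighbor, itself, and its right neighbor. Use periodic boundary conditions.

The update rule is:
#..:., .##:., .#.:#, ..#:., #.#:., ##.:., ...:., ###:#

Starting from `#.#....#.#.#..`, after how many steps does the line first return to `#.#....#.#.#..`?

#.#....#.#.#..

1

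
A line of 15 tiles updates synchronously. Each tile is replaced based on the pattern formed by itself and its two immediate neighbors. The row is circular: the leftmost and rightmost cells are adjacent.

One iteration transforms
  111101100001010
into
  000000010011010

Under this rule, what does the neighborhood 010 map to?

At position 11 the neighborhood is 010; the next row has 1 there.

1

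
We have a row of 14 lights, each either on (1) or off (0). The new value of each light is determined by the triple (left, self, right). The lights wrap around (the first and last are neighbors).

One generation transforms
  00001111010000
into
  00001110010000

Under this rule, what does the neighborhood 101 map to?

At position 8 the neighborhood is 101; the next row has 0 there.

0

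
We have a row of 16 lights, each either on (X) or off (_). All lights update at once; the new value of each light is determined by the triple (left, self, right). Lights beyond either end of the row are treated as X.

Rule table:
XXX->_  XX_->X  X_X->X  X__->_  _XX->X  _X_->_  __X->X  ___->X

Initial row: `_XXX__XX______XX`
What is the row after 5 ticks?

XX_X_XXX_XXXXXX_
_XX_XX_XXX____XX
XXXXXXXX_X_XXXX_
_______XX_XX__XX
_XXXXXXXXXXX_XX_

_XXXXXXXXXXX_XX_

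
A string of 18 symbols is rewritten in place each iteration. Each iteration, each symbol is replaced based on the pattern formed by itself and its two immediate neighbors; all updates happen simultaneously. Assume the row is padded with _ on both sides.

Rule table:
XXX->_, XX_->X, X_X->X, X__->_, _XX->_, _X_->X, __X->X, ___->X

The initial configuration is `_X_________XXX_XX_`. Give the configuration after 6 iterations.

iteration 1: XX_XXXXXXXX__XX_X_
iteration 2: _XX_______X_X_XXX_
iteration 3: X_X_XXXXXXXXXX__X_
iteration 4: XXXX_________X_XX_
iteration 5: ___X_XXXXXXXXXX_X_
iteration 6: XXXXX_________XXX_

XXXXX_________XXX_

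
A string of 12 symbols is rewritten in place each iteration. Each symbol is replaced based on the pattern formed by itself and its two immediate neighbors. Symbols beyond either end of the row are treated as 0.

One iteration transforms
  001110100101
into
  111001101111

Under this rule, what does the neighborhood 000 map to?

1

At position 0 the neighborhood is 000; the next row has 1 there.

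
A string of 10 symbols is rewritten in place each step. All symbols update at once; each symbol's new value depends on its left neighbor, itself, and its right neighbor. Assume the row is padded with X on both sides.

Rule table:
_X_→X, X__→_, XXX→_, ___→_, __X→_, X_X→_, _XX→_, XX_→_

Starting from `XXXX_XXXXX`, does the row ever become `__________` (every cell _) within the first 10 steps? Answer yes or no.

yes

__________
all cells are _ at step 1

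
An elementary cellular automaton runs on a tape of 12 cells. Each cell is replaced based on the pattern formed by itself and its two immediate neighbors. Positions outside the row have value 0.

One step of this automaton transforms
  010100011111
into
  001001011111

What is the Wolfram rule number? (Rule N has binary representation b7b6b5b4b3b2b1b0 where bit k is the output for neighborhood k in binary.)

233

position 8: 111 → 1  (bit 7 = 1)
position 11: 110 → 1  (bit 6 = 1)
position 2: 101 → 1  (bit 5 = 1)
position 4: 100 → 0  (bit 4 = 0)
position 7: 011 → 1  (bit 3 = 1)
position 1: 010 → 0  (bit 2 = 0)
position 0: 001 → 0  (bit 1 = 0)
position 5: 000 → 1  (bit 0 = 1)
bits b7..b0 = 11101001 = 233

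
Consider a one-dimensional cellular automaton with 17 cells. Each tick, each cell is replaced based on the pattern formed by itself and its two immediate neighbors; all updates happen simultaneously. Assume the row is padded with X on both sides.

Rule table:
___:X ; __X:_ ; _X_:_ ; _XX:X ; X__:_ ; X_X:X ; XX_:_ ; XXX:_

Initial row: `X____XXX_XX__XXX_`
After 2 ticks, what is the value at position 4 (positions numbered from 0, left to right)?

X

__XX_X__XX___X__X
__X_X___X__X____X
position 4 holds X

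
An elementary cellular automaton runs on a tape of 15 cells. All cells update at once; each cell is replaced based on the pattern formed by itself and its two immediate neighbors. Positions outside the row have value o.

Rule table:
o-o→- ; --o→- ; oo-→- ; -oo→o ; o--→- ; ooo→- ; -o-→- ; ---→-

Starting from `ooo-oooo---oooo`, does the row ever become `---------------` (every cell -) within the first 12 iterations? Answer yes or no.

----o------o---
---------------
all cells are - at iteration 2

yes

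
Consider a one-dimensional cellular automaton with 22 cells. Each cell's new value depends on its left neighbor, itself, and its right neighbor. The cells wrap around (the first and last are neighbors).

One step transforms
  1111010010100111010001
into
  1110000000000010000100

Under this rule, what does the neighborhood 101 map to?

At position 4 the neighborhood is 101; the next row has 0 there.

0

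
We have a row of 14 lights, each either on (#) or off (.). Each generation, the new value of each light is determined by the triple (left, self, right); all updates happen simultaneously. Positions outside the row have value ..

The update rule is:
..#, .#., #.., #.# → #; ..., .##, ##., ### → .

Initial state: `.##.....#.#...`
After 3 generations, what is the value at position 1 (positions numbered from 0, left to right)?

.

#..#...#####..
#####.#.....#.
.....###...###
position 1 holds .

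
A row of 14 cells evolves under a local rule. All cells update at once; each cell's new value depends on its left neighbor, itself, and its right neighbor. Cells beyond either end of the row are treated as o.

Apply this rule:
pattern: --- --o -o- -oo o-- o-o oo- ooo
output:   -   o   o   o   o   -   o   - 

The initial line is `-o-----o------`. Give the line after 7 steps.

-o-o-oo-oo-oo-

step 1: -oo---ooo----o
step 2: -ooo-oo-oo--oo
step 3: -o-o-oo-ooooo-
step 4: -o-o-oo-o---o-
step 5: -o-o-oo-oo-oo-
step 6: -o-o-oo-oo-oo-  (fixed point — unchanged through step 7)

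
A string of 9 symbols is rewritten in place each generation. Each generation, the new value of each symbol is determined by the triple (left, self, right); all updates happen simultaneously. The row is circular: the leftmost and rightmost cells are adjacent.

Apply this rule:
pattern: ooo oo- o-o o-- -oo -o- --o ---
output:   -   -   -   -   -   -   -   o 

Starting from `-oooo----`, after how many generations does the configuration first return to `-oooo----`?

2

------ooo
-oooo----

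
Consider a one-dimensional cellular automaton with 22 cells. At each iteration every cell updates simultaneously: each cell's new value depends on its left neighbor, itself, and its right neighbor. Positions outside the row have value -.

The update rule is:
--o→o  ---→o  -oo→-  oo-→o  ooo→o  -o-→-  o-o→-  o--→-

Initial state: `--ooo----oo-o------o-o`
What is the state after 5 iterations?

oo--o--oooo--oo---o---

iteration 1: oo-oo-ooo-o---ooooo---
iteration 2: -o--o--oo---oo-oooo-oo
iteration 3: o--o--o-o-oo-o--ooo--o
iteration 4: --o--o-----o---o-oo-o-
iteration 5: oo--o--oooo--oo---o---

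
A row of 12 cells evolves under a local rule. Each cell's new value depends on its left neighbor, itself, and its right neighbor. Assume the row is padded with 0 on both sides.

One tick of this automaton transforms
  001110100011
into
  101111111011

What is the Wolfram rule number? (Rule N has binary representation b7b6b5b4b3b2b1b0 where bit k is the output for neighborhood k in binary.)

position 3: 111 → 1  (bit 7 = 1)
position 4: 110 → 1  (bit 6 = 1)
position 5: 101 → 1  (bit 5 = 1)
position 7: 100 → 1  (bit 4 = 1)
position 2: 011 → 1  (bit 3 = 1)
position 6: 010 → 1  (bit 2 = 1)
position 1: 001 → 0  (bit 1 = 0)
position 0: 000 → 1  (bit 0 = 1)
bits b7..b0 = 11111101 = 253

253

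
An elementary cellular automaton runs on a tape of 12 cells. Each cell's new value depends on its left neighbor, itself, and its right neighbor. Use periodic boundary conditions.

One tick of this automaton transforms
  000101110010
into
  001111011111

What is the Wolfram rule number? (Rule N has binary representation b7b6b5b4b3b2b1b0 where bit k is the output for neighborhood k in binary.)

position 6: 111 → 0  (bit 7 = 0)
position 7: 110 → 1  (bit 6 = 1)
position 4: 101 → 1  (bit 5 = 1)
position 8: 100 → 1  (bit 4 = 1)
position 5: 011 → 1  (bit 3 = 1)
position 3: 010 → 1  (bit 2 = 1)
position 2: 001 → 1  (bit 1 = 1)
position 0: 000 → 0  (bit 0 = 0)
bits b7..b0 = 01111110 = 126

126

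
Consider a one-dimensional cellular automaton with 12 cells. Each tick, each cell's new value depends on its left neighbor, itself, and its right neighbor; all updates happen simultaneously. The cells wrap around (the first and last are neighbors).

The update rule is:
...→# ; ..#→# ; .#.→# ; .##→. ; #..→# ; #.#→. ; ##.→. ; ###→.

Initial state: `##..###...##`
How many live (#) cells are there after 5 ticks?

..##...###..
##..###...##  (repeats tick 0; period 2)
tick 5: ..##...###..
count of #: 5

5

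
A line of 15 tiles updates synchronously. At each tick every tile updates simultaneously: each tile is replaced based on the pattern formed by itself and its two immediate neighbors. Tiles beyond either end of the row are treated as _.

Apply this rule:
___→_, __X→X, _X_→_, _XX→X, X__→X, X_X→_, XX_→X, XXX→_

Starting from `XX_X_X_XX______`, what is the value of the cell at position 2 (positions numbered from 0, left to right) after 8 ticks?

_

XX_____XXX_____
XXX___XX_XX____
X_XX_XXX_XXX___
__XX_X_X_X_XX__
_XXX_______XXX_
XX_XX_____XX_XX
XX_XXX___XXX_XX
XX_X_XX_XX_X_XX
position 2 holds _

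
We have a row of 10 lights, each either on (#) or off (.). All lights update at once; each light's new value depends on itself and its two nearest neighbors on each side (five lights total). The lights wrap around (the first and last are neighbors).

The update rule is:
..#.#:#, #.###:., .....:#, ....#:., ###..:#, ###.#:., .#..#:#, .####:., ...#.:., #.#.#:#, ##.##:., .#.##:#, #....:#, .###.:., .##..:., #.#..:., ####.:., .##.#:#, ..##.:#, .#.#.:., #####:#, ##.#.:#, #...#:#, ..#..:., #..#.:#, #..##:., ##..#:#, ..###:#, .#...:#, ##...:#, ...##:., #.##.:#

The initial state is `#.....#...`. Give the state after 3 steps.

.##...##.#

.###...##.
.#.###.#.#
.##...##.#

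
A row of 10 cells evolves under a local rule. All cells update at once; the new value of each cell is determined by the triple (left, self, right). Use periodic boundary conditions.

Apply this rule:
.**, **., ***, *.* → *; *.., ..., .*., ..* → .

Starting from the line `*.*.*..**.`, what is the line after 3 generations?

.*.*...***
*.*....***
**.....***

**.....***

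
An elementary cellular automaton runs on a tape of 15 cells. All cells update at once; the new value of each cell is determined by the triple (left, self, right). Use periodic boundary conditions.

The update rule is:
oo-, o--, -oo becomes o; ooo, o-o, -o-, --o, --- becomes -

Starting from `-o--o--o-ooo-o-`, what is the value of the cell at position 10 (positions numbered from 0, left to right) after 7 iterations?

iteration 1: --o--o---o-o--o
iteration 2: o--o--o-----o--
iteration 3: -o--o--o-----o-
iteration 4: --o--o--o-----o
iteration 5: o--o--o--o-----
iteration 6: -o--o--o--o----
iteration 7: --o--o--o--o---
position 10 holds -

-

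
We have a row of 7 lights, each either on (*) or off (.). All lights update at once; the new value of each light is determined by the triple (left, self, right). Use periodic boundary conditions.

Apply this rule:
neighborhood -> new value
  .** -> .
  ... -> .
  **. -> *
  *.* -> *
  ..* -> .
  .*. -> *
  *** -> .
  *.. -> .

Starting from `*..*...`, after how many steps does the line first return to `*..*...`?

1

*..*...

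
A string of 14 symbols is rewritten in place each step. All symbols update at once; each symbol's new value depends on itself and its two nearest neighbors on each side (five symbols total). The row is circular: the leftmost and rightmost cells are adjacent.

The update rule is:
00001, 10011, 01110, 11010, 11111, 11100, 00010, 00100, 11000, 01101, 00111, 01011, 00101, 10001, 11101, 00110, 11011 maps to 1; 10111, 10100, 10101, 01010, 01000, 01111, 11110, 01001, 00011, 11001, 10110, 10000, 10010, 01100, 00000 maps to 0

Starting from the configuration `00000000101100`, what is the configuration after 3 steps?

step 1: 00000011110010
step 2: 00001010010010
step 3: 00111000010010

00111000010010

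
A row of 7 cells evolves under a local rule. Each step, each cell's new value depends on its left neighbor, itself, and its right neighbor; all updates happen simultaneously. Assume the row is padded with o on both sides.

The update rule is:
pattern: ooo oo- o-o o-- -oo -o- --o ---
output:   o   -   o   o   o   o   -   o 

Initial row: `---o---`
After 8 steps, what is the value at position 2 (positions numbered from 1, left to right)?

oo-ooo-
o-ooo-o
-ooo-oo
ooo-ooo
oo-oooo
o-ooooo
-oooooo
ooooooo
position 2 holds o

o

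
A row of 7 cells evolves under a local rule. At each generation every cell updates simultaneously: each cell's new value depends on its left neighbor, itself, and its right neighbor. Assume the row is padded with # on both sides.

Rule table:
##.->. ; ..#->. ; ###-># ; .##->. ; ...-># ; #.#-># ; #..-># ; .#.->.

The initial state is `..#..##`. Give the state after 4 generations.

#..#..#
.#..#..
#.#..#.
.#.#..#

.#.#..#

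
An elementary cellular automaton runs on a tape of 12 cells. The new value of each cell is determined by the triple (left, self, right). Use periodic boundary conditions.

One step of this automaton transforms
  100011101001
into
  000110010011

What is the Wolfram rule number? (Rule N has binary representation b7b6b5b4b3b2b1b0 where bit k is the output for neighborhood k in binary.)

42

position 5: 111 → 0  (bit 7 = 0)
position 0: 110 → 0  (bit 6 = 0)
position 7: 101 → 1  (bit 5 = 1)
position 1: 100 → 0  (bit 4 = 0)
position 4: 011 → 1  (bit 3 = 1)
position 8: 010 → 0  (bit 2 = 0)
position 3: 001 → 1  (bit 1 = 1)
position 2: 000 → 0  (bit 0 = 0)
bits b7..b0 = 00101010 = 42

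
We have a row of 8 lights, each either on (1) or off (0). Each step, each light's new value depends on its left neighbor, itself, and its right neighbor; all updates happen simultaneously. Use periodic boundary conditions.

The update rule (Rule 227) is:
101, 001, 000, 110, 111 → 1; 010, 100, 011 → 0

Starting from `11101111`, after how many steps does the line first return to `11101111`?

8

step 1: 11110111
step 2: 11111011
step 3: 11111101
step 4: 11111110
step 5: 01111111
step 6: 10111111
step 7: 11011111
step 8: 11101111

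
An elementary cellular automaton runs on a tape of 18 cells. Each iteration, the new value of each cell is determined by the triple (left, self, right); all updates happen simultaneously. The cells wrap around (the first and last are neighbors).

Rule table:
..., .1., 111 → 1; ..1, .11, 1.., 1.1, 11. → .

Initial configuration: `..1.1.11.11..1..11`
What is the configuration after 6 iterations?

..1.1........1....
1.1.1.111111.1.111
..1.1..1111..1..11
..1.1...11...1....
1.1.1.1....1.1.111
..1.1.1.11.1.1..11

..1.1.1.11.1.1..11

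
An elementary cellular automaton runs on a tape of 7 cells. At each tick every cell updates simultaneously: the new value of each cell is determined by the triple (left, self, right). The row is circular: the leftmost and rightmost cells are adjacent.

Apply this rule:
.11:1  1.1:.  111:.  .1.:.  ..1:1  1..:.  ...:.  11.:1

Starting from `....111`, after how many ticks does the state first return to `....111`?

14

...11.1
..111..
.11.1..
111....
1.1...1
1....11
1...11.
...111.
..11.1.
.111...
11.1...
11....1
.1...11
....111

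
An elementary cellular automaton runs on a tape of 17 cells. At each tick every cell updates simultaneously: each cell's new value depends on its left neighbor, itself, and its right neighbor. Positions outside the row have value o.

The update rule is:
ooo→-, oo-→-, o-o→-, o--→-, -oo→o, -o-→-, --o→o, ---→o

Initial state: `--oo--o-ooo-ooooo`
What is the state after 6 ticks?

-oo--o--o---o----
-o--o--o--oo--ooo
---o--o--oo--oo--
-oo--o--oo--oo--o
-o--o--oo--oo--oo
---o--oo--oo--oo-

---o--oo--oo--oo-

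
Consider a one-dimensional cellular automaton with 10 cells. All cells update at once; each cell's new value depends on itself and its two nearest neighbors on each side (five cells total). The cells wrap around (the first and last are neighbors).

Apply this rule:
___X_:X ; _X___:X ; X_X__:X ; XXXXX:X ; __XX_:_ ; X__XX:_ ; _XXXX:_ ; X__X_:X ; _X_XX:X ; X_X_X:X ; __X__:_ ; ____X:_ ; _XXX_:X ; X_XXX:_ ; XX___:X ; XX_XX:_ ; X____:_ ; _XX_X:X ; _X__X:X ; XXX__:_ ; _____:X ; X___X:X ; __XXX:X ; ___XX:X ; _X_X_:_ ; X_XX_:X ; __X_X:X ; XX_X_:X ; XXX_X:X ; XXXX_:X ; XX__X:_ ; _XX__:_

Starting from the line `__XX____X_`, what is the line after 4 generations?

XXXX___X_X

XX__X__X_X
X__X_XXXX_
XXXXX__XXX
XXXX___X_X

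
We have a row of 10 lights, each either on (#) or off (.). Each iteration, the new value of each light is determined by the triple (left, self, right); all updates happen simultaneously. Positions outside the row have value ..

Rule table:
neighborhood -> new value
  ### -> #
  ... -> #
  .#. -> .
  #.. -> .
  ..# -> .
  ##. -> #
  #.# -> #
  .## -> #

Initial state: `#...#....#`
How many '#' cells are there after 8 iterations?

..#...##..
#...#.##.#
..#..####.
#....####.
..##.####.
#.#######.
.########.
.########.
count of #: 8

8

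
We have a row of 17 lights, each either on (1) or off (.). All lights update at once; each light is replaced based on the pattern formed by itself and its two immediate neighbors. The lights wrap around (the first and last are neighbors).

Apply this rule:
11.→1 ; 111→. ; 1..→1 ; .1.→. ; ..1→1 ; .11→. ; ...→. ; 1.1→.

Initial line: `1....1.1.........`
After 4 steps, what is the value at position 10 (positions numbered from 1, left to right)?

1

.1..1...1.......1
..11.1.1.1.....1.
.1.1......1...1.1
....1....1.1.1...
position 10 holds 1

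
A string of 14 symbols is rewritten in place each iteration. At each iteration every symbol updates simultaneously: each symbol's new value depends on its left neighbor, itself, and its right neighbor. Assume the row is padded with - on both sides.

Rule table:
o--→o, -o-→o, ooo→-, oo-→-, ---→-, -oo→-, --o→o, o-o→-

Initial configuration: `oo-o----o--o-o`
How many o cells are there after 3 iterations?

---oo--ooooo-o
--o--oo------o
-oooo--o----oo
count of o: 7

7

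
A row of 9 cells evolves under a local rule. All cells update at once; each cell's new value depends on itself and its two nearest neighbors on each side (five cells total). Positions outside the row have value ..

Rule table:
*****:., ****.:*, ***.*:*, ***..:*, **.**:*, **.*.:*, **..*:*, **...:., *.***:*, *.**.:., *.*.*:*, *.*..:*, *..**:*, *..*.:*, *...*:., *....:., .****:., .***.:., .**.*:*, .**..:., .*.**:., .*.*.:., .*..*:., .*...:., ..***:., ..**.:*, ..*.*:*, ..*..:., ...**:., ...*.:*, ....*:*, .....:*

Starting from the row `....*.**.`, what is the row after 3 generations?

*****....
...**..**
**.*.***.

**.*.***.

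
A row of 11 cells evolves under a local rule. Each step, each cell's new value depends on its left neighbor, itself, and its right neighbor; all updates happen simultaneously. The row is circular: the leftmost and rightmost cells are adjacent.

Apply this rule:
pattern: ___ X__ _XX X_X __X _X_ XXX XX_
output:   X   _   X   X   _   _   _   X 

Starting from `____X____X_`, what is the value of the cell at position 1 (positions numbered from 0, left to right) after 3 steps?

X

XXX___XX___
X_X_X_XX_X_
_X_X_XXXX_X
position 1 holds X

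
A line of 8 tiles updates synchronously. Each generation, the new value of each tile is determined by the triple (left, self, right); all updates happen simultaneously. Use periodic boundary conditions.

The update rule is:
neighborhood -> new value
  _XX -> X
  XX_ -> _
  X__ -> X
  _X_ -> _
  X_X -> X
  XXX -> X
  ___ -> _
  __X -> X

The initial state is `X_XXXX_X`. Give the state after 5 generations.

_XXXX_XX
XXXX_XX_
XXX_XX_X
XX_XX_XX
X_XX_XXX

X_XX_XXX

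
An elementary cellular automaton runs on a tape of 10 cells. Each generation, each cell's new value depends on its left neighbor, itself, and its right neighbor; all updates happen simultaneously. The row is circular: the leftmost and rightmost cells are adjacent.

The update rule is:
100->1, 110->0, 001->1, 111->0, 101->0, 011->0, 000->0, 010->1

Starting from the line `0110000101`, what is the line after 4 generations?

generation 1: 0001001101
generation 2: 1011110001
generation 3: 0000001010
generation 4: 0000011011

0000011011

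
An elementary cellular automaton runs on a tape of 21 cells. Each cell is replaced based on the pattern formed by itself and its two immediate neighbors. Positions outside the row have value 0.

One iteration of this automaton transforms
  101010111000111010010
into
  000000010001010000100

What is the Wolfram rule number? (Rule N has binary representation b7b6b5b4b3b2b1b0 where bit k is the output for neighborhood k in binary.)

130

position 7: 111 → 1  (bit 7 = 1)
position 8: 110 → 0  (bit 6 = 0)
position 1: 101 → 0  (bit 5 = 0)
position 9: 100 → 0  (bit 4 = 0)
position 6: 011 → 0  (bit 3 = 0)
position 0: 010 → 0  (bit 2 = 0)
position 11: 001 → 1  (bit 1 = 1)
position 10: 000 → 0  (bit 0 = 0)
bits b7..b0 = 10000010 = 130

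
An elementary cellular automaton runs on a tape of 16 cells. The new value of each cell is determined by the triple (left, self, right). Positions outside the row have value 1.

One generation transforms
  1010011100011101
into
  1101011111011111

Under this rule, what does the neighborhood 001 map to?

0

At position 4 the neighborhood is 001; the next row has 0 there.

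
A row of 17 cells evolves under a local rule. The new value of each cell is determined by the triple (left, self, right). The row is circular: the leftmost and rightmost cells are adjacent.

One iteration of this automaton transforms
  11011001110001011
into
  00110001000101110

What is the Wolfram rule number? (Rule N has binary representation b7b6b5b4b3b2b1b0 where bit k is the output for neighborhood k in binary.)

45

position 0: 111 → 0  (bit 7 = 0)
position 1: 110 → 0  (bit 6 = 0)
position 2: 101 → 1  (bit 5 = 1)
position 5: 100 → 0  (bit 4 = 0)
position 3: 011 → 1  (bit 3 = 1)
position 13: 010 → 1  (bit 2 = 1)
position 6: 001 → 0  (bit 1 = 0)
position 11: 000 → 1  (bit 0 = 1)
bits b7..b0 = 00101101 = 45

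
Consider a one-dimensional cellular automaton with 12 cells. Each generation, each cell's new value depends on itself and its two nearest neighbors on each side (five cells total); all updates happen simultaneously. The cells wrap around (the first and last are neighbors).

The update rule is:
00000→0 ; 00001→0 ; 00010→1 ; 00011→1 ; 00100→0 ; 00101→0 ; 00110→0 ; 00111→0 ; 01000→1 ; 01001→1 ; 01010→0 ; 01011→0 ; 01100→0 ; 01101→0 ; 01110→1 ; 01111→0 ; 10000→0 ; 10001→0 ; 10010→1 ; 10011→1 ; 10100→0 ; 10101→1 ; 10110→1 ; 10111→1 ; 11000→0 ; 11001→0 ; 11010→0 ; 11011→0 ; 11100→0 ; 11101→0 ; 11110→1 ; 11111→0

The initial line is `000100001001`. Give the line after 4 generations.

001000010010

101010010110
101001100100
000110001011
001000010010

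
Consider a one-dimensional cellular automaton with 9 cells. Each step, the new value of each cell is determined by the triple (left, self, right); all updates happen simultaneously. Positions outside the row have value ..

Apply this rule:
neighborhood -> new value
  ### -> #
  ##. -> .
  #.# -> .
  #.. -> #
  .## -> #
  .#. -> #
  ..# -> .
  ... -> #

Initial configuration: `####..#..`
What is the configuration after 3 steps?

#.#.#.#.#

###.#.###
##..#.##.
#.#.#.#.#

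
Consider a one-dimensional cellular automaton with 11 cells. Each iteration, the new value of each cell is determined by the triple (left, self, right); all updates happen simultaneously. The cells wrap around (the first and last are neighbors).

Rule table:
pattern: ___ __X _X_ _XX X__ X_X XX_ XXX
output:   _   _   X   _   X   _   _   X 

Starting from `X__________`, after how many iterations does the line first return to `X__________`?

22

iteration 1: XX_________
iteration 2: __X________
iteration 3: __XX_______
iteration 4: ____X______
iteration 5: ____XX_____
iteration 6: ______X____
iteration 7: ______XX___
iteration 8: ________X__
iteration 9: ________XX_
iteration 10: __________X
iteration 11: X_________X
iteration 12: _X_________
iteration 13: _XX________
iteration 14: ___X_______
iteration 15: ___XX______
iteration 16: _____X_____
iteration 17: _____XX____
iteration 18: _______X___
iteration 19: _______XX__
iteration 20: _________X_
iteration 21: _________XX
iteration 22: X__________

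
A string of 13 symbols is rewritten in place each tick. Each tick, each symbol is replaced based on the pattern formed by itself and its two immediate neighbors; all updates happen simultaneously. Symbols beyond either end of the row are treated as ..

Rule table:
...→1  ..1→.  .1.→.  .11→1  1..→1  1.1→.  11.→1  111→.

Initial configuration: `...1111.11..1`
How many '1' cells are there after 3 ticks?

7

tick 1: 11.1..1.111..
tick 2: 11..1...1.111
tick 3: 111..11...1.1
count of 1: 7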